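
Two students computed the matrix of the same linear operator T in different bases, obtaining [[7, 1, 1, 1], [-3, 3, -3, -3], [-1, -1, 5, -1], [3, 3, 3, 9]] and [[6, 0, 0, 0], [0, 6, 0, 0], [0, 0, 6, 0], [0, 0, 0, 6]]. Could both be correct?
Both have characteristic polynomial (x - 6)^4, but the minimal polynomial of A is (x - 6)^2 while the minimal polynomial of B is x - 6. The minimal polynomial is a similarity invariant, so A and B are not similar.

No.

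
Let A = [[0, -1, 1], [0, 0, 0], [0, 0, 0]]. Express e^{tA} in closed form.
A has Jordan form J = [[0, 1, 0], [0, 0, 0], [0, 0, 0]] with A = PJP^{-1}, so e^{tA} = P e^{tJ} P^{-1}.

For a Jordan block J_k(λ), e^{tJ_k(λ)} = e^{λt} · (I + tN + t^2 N^2/2! + ... + t^{k-1} N^{k-1}/(k-1)!) where N is the nilpotent superdiagonal part.

Assembling the blocks and conjugating back gives the entries of e^{tA} as shown above.

e^{tA} = [[1, -t, t], [0, 1, 0], [0, 0, 1]]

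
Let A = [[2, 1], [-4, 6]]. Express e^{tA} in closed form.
A has Jordan form J = [[4, 1], [0, 4]] with A = PJP^{-1}, so e^{tA} = P e^{tJ} P^{-1}.

For a Jordan block J_k(λ), e^{tJ_k(λ)} = e^{λt} · (I + tN + t^2 N^2/2! + ... + t^{k-1} N^{k-1}/(k-1)!) where N is the nilpotent superdiagonal part.

Assembling the blocks and conjugating back gives the entries of e^{tA} as shown above.

e^{tA} = [[(1 - 2*t)*e^{4*t}, t*e^{4*t}], [-4*t*e^{4*t}, (2*t + 1)*e^{4*t}]]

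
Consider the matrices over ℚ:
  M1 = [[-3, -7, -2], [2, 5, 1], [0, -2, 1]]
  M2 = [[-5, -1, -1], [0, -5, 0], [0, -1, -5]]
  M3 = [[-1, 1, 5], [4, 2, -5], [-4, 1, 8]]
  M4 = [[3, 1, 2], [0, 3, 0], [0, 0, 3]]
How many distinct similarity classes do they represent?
Characteristic polynomials: χ_{M1} = (x - 1)^3, χ_{M2} = (x + 5)^3, χ_{M3} = (x - 3)^3, χ_{M4} = (x - 3)^3.

{M1}: invariant factors (x - 1)^3.

{M2}: invariant factors (x + 5)^3.

{M3, M4}: invariant factors x - 3, (x - 3)^2.

Matrices are similar if and only if their invariant-factor lists agree; the partition into similarity classes is {M1}, {M2}, {M3, M4}.

3 classes: {M1}, {M2}, {M3, M4}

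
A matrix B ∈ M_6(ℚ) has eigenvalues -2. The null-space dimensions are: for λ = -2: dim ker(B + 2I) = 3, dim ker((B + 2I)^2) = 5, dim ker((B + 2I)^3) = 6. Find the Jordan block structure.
Jordan blocks: (-2, 3), (-2, 2), (-2, 1)

λ = -2: successive nullity increments [3, 2, 1] count blocks of size ≥ k; block sizes are [3, 2, 1].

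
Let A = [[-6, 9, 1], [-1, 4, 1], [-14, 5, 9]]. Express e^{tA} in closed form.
A has Jordan form J = [[-5, 0, 0], [0, 6, 1], [0, 0, 6]] with A = PJP^{-1}, so e^{tA} = P e^{tJ} P^{-1}.

For a Jordan block J_k(λ), e^{tJ_k(λ)} = e^{λt} · (I + tN + t^2 N^2/2! + ... + t^{k-1} N^{k-1}/(k-1)!) where N is the nilpotent superdiagonal part.

Assembling the blocks and conjugating back gives the entries of e^{tA} as shown above.

e^{tA} = [[(-t*e^{11*t} + 1)*e^{-5*t}, ((1 - 2*t)*e^{11*t} - 1)*e^{-5*t}, t*e^{6*t}], [-t*e^{6*t}, (1 - 2*t)*e^{6*t}, t*e^{6*t}], [(-(3*t + 1)*e^{11*t} + 1)*e^{-5*t}, ((1 - 6*t)*e^{11*t} - 1)*e^{-5*t}, (3*t + 1)*e^{6*t}]]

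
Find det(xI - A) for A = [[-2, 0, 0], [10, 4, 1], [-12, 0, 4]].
χ_A(x) = (x - 4)^2(x + 2)

xI - A = [[x + 2, 0, 0], [-10, x - 4, -1], [12, 0, x - 4]].

Expanding det(xI - A) along the first row:
det(xI - A) = + (x + 2)·det([[x - 4, -1], [0, x - 4]]) - (0)·det([[-10, -1], [12, x - 4]]) + (0)·det([[-10, x - 4], [12, 0]]).

Evaluating gives χ_A(x) = x^3 - 6x^2 + 32 = (x - 4)^2(x + 2).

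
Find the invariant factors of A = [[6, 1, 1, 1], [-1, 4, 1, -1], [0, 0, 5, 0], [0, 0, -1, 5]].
x - 5, (x - 5)^3

The Jordan structure of A has elementary divisors (x - 5)^3, (x - 5). Arranging the block sizes at each eigenvalue in decreasing order and taking row products gives the invariant factors.

Invariant factors (smallest first, each dividing the next): x - 5, (x - 5)^3.

Check: the last factor (x - 5)^3 is the minimal polynomial, and the product (x - 5)^4 is the characteristic polynomial.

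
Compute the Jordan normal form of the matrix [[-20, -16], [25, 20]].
The characteristic polynomial is det(xI - A) = x^2, so the eigenvalues are 0 (algebraic multiplicity 2).

For λ = 0: rank(A) = 1, rank(A^2) = 0. The eigenspace has dimension 2 - 1 = 1, so there is 1 Jordan block; the rank sequence gives block sizes [2].

Assembling the blocks gives the Jordan form J above.

J = [[0, 1], [0, 0]]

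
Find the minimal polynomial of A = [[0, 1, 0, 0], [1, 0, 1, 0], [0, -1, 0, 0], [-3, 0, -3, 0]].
The characteristic polynomial factors as x^4. The minimal polynomial is ∏(x - λ)^{k_λ} where k_λ is the size of the largest Jordan block at λ.

For λ = 0: rank(A) = 2, and the largest Jordan block has size 3 (the smallest k with rank(A^k) = rank(A^(k+1))).

So m_A(x) = x^3.

m_A(x) = x^3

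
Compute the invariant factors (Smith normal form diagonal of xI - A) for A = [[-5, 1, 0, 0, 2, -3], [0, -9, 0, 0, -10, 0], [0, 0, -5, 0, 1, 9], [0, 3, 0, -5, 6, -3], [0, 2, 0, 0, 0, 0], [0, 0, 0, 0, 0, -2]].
x + 5, x + 5, (x + 2)(x + 4)(x + 5)^2

The Jordan structure of A has elementary divisors (x + 5)^2, (x + 5), (x + 5), (x + 4), (x + 2). Arranging the block sizes at each eigenvalue in decreasing order and taking row products gives the invariant factors.

Invariant factors (smallest first, each dividing the next): x + 5, x + 5, (x + 2)(x + 4)(x + 5)^2.

Check: the last factor (x + 2)(x + 4)(x + 5)^2 is the minimal polynomial, and the product (x + 2)(x + 4)(x + 5)^4 is the characteristic polynomial.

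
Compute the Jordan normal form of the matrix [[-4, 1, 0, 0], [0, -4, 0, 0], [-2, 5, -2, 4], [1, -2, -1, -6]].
The characteristic polynomial is det(xI - A) = (x + 4)^4, so the eigenvalues are -4 (algebraic multiplicity 4).

For λ = -4: rank(A + 4I) = 2, rank((A + 4I)^2) = 0. The eigenspace has dimension 4 - 2 = 2, so there are 2 Jordan blocks; the rank sequence gives block sizes [2, 2].

Assembling the blocks gives the Jordan form J above.

J = [[-4, 1, 0, 0], [0, -4, 0, 0], [0, 0, -4, 1], [0, 0, 0, -4]]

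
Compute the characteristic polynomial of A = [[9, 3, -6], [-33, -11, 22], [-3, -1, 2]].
xI - A = [[x - 9, -3, 6], [33, x + 11, -22], [3, 1, x - 2]].

Expanding det(xI - A) along the first row:
det(xI - A) = + (x - 9)·det([[x + 11, -22], [1, x - 2]]) - (-3)·det([[33, -22], [3, x - 2]]) + (6)·det([[33, x + 11], [3, 1]]).

Evaluating gives χ_A(x) = x^3.

χ_A(x) = x^3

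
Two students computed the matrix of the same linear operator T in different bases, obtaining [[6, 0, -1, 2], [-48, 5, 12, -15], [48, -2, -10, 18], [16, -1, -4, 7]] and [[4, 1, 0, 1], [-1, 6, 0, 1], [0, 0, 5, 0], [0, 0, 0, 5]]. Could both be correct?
trace(A) = 8 but trace(B) = 20. The trace is a similarity invariant, so A and B are not similar.

No.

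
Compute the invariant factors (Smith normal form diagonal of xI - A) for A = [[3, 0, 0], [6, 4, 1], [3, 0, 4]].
The Jordan structure of A has elementary divisors (x - 3), (x - 4)^2. Arranging the block sizes at each eigenvalue in decreasing order and taking row products gives the invariant factors.

Invariant factors (smallest first, each dividing the next): (x - 4)^2(x - 3).

Check: the last factor (x - 4)^2(x - 3) is the minimal polynomial, and the product (x - 4)^2(x - 3) is the characteristic polynomial.

(x - 4)^2(x - 3)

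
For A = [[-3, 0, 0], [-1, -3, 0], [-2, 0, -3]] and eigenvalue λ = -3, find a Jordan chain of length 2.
v_1 = [[1, 3, 2]]^T, v_2 = [[0, -1, -2]]^T

We seek v_1 ∈ ker((A + 3I)^2) \ ker(A + 3I), then set v_{i+1} = (A + 3I) v_i.

One such chain is v_1 = [[1, 3, 2]]^T, v_2 = [[0, -1, -2]]^T. Check: (A + 3I) v_2 = [[0, 0, 0]]^T = 0.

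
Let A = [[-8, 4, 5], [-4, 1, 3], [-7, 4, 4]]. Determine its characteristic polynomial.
χ_A(x) = (x + 1)^3

xI - A = [[x + 8, -4, -5], [4, x - 1, -3], [7, -4, x - 4]].

Expanding det(xI - A) along the first row:
det(xI - A) = + (x + 8)·det([[x - 1, -3], [-4, x - 4]]) - (-4)·det([[4, -3], [7, x - 4]]) + (-5)·det([[4, x - 1], [7, -4]]).

Evaluating gives χ_A(x) = x^3 + 3x^2 + 3x + 1 = (x + 1)^3.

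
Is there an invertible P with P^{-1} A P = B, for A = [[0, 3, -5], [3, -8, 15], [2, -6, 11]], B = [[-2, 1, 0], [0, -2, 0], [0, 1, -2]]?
trace(A) = 3 but trace(B) = -6. The trace is a similarity invariant, so A and B are not similar.

No.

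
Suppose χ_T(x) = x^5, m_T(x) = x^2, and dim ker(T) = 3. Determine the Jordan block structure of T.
Jordan blocks: (0, 2), (0, 2), (0, 1)

λ = 0: algebraic multiplicity 5 (exponent in χ_T), largest block size 2 (exponent in m_T), 3 blocks (geometric multiplicity). These force block sizes [2, 2, 1].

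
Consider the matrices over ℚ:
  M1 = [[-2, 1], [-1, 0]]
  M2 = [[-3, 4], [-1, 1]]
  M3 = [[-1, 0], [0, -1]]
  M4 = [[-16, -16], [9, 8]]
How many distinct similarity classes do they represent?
Characteristic polynomials: χ_{M1} = (x + 1)^2, χ_{M2} = (x + 1)^2, χ_{M3} = (x + 1)^2, χ_{M4} = (x + 4)^2.

{M1, M2}: invariant factors (x + 1)^2.

{M3}: invariant factors x + 1, x + 1.

{M4}: invariant factors (x + 4)^2.

Matrices are similar if and only if their invariant-factor lists agree; the partition into similarity classes is {M1, M2}, {M3}, {M4}.

3 classes: {M1, M2}, {M3}, {M4}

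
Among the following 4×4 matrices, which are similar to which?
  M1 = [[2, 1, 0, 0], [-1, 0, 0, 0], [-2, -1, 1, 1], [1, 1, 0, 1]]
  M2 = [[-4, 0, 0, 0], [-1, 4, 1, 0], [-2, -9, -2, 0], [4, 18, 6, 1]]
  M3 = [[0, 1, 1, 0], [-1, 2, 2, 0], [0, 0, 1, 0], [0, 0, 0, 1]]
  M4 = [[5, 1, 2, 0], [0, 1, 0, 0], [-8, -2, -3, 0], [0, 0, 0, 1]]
Characteristic polynomials: χ_{M1} = (x - 1)^4, χ_{M2} = (x - 1)^3(x + 4), χ_{M3} = (x - 1)^4, χ_{M4} = (x - 1)^4.

{M1}: invariant factors (x - 1)^2, (x - 1)^2.

{M2}: invariant factors x - 1, (x - 1)^2(x + 4).

{M3}: invariant factors x - 1, (x - 1)^3.

{M4}: invariant factors x - 1, x - 1, (x - 1)^2.

Matrices are similar if and only if their invariant-factor lists agree; the partition into similarity classes is {M1}, {M2}, {M3}, {M4}.

4 classes: {M1}, {M2}, {M3}, {M4}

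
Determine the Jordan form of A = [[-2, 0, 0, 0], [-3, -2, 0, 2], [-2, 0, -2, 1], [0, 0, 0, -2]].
J = [[-2, 1, 0, 0], [0, -2, 0, 0], [0, 0, -2, 1], [0, 0, 0, -2]]

The characteristic polynomial is det(xI - A) = (x + 2)^4, so the eigenvalues are -2 (algebraic multiplicity 4).

For λ = -2: rank(A + 2I) = 2, rank((A + 2I)^2) = 0. The eigenspace has dimension 4 - 2 = 2, so there are 2 Jordan blocks; the rank sequence gives block sizes [2, 2].

Assembling the blocks gives the Jordan form J above.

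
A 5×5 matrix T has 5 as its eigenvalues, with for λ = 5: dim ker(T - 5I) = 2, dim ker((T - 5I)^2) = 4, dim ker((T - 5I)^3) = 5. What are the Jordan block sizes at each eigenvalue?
Jordan blocks: (5, 3), (5, 2)

λ = 5: successive nullity increments [2, 2, 1] count blocks of size ≥ k; block sizes are [3, 2].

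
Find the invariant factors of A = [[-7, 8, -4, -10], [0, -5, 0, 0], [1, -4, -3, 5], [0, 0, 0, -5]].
The Jordan structure of A has elementary divisors (x + 5)^2, (x + 5), (x + 5). Arranging the block sizes at each eigenvalue in decreasing order and taking row products gives the invariant factors.

Invariant factors (smallest first, each dividing the next): x + 5, x + 5, (x + 5)^2.

Check: the last factor (x + 5)^2 is the minimal polynomial, and the product (x + 5)^4 is the characteristic polynomial.

x + 5, x + 5, (x + 5)^2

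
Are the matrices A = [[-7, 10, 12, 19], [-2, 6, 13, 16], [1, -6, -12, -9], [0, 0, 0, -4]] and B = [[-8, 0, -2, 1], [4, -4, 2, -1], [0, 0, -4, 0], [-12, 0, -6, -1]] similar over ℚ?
No.

Both have characteristic polynomial (x + 4)^3(x + 5), but the minimal polynomial of A is (x + 4)^2(x + 5) while the minimal polynomial of B is (x + 4)(x + 5). The minimal polynomial is a similarity invariant, so A and B are not similar.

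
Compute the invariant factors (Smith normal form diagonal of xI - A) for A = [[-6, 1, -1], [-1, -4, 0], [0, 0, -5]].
(x + 5)^3

The Jordan structure of A has elementary divisors (x + 5)^3. Arranging the block sizes at each eigenvalue in decreasing order and taking row products gives the invariant factors.

Invariant factors (smallest first, each dividing the next): (x + 5)^3.

Check: the last factor (x + 5)^3 is the minimal polynomial, and the product (x + 5)^3 is the characteristic polynomial.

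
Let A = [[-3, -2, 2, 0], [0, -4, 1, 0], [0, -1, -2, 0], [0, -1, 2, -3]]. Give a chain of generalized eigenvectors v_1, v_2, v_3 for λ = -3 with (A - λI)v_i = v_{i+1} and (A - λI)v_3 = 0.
v_1 = [[2, 0, 1, 1]]^T, v_2 = [[2, 1, 1, 2]]^T, v_3 = [[0, 0, 0, 1]]^T

We seek v_1 ∈ ker((A + 3I)^3) \ ker((A + 3I)^2), then set v_{i+1} = (A + 3I) v_i.

One such chain is v_1 = [[2, 0, 1, 1]]^T, v_2 = [[2, 1, 1, 2]]^T, v_3 = [[0, 0, 0, 1]]^T. Check: (A + 3I) v_3 = [[0, 0, 0, 0]]^T = 0.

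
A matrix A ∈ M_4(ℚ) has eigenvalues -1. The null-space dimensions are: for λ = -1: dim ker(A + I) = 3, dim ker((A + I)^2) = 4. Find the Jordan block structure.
λ = -1: successive nullity increments [3, 1] count blocks of size ≥ k; block sizes are [2, 1, 1].

Jordan blocks: (-1, 2), (-1, 1), (-1, 1)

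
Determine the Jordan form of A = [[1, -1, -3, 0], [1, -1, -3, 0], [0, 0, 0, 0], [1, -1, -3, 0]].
J = [[0, 1, 0, 0], [0, 0, 0, 0], [0, 0, 0, 0], [0, 0, 0, 0]]

The characteristic polynomial is det(xI - A) = x^4, so the eigenvalues are 0 (algebraic multiplicity 4).

For λ = 0: rank(A) = 1, rank(A^2) = 0. The eigenspace has dimension 4 - 1 = 3, so there are 3 Jordan blocks; the rank sequence gives block sizes [2, 1, 1].

Assembling the blocks gives the Jordan form J above.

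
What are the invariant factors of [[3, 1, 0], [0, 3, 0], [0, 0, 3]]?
x - 3, (x - 3)^2

The Jordan structure of A has elementary divisors (x - 3)^2, (x - 3). Arranging the block sizes at each eigenvalue in decreasing order and taking row products gives the invariant factors.

Invariant factors (smallest first, each dividing the next): x - 3, (x - 3)^2.

Check: the last factor (x - 3)^2 is the minimal polynomial, and the product (x - 3)^3 is the characteristic polynomial.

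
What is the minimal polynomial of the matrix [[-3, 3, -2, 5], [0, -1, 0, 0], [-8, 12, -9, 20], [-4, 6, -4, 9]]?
The characteristic polynomial factors as (x + 1)^4. The minimal polynomial is ∏(x - λ)^{k_λ} where k_λ is the size of the largest Jordan block at λ.

For λ = -1: rank(A + I) = 1, and the largest Jordan block has size 2 (the smallest k with rank((A + I)^k) = rank((A + I)^(k+1))).

So m_A(x) = (x + 1)^2.

m_A(x) = (x + 1)^2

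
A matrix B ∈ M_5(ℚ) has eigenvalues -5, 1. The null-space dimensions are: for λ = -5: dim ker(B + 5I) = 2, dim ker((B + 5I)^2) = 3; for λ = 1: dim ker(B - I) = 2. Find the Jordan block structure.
Jordan blocks: (-5, 2), (-5, 1), (1, 1), (1, 1)

λ = -5: successive nullity increments [2, 1] count blocks of size ≥ k; block sizes are [2, 1].
λ = 1: successive nullity increments [2] count blocks of size ≥ k; block sizes are [1, 1].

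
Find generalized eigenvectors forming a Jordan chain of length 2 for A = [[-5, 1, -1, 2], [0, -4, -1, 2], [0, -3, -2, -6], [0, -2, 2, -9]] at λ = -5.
v_1 = [[0, 1, 0, 0]]^T, v_2 = [[1, 1, -3, -2]]^T

We seek v_1 ∈ ker((A + 5I)^2) \ ker(A + 5I), then set v_{i+1} = (A + 5I) v_i.

One such chain is v_1 = [[0, 1, 0, 0]]^T, v_2 = [[1, 1, -3, -2]]^T. Check: (A + 5I) v_2 = [[0, 0, 0, 0]]^T = 0.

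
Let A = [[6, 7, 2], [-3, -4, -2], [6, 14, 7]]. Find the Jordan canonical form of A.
J = [[3, 1, 0], [0, 3, 0], [0, 0, 3]]

The characteristic polynomial is det(xI - A) = (x - 3)^3, so the eigenvalues are 3 (algebraic multiplicity 3).

For λ = 3: rank(A - 3I) = 1, rank((A - 3I)^2) = 0. The eigenspace has dimension 3 - 1 = 2, so there are 2 Jordan blocks; the rank sequence gives block sizes [2, 1].

Assembling the blocks gives the Jordan form J above.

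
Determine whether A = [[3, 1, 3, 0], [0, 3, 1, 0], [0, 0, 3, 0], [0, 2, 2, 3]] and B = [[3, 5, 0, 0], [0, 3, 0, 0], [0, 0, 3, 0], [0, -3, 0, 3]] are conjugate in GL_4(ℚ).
No.

Both have characteristic polynomial (x - 3)^4, but the minimal polynomial of A is (x - 3)^3 while the minimal polynomial of B is (x - 3)^2. The minimal polynomial is a similarity invariant, so A and B are not similar.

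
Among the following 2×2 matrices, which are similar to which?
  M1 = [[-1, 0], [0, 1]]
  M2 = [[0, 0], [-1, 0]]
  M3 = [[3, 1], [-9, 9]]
Characteristic polynomials: χ_{M1} = (x - 1)(x + 1), χ_{M2} = x^2, χ_{M3} = (x - 6)^2.

{M1}: invariant factors (x - 1)(x + 1).

{M2}: invariant factors x^2.

{M3}: invariant factors (x - 6)^2.

Matrices are similar if and only if their invariant-factor lists agree; the partition into similarity classes is {M1}, {M2}, {M3}.

3 classes: {M1}, {M2}, {M3}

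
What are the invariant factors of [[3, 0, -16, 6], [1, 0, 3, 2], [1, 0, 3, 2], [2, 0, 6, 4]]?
x, x(x - 5)^2

The Jordan structure of A has elementary divisors x, x, (x - 5)^2. Arranging the block sizes at each eigenvalue in decreasing order and taking row products gives the invariant factors.

Invariant factors (smallest first, each dividing the next): x, x(x - 5)^2.

Check: the last factor x(x - 5)^2 is the minimal polynomial, and the product x^2(x - 5)^2 is the characteristic polynomial.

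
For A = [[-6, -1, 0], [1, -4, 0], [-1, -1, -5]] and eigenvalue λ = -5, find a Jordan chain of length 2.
v_1 = [[1, -2, -1]]^T, v_2 = [[1, -1, 1]]^T

We seek v_1 ∈ ker((A + 5I)^2) \ ker(A + 5I), then set v_{i+1} = (A + 5I) v_i.

One such chain is v_1 = [[1, -2, -1]]^T, v_2 = [[1, -1, 1]]^T. Check: (A + 5I) v_2 = [[0, 0, 0]]^T = 0.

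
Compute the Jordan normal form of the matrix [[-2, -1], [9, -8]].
The characteristic polynomial is det(xI - A) = (x + 5)^2, so the eigenvalues are -5 (algebraic multiplicity 2).

For λ = -5: rank(A + 5I) = 1, rank((A + 5I)^2) = 0. The eigenspace has dimension 2 - 1 = 1, so there is 1 Jordan block; the rank sequence gives block sizes [2].

Assembling the blocks gives the Jordan form J above.

J = [[-5, 1], [0, -5]]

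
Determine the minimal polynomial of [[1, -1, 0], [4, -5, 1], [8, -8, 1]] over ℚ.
m_A(x) = (x + 1)^3

The characteristic polynomial factors as (x + 1)^3. The minimal polynomial is ∏(x - λ)^{k_λ} where k_λ is the size of the largest Jordan block at λ.

For λ = -1: rank(A + I) = 2, and the largest Jordan block has size 3 (the smallest k with rank((A + I)^k) = rank((A + I)^(k+1))).

So m_A(x) = (x + 1)^3.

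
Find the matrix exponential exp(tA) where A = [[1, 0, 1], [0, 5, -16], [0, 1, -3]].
A has Jordan form J = [[1, 1, 0], [0, 1, 1], [0, 0, 1]] with A = PJP^{-1}, so e^{tA} = P e^{tJ} P^{-1}.

For a Jordan block J_k(λ), e^{tJ_k(λ)} = e^{λt} · (I + tN + t^2 N^2/2! + ... + t^{k-1} N^{k-1}/(k-1)!) where N is the nilpotent superdiagonal part.

Assembling the blocks and conjugating back gives the entries of e^{tA} as shown above.

e^{tA} = [[e^{t}, t^2*e^{t}/2, t*(1 - 2*t)*e^{t}], [0, (4*t + 1)*e^{t}, -16*t*e^{t}], [0, t*e^{t}, (1 - 4*t)*e^{t}]]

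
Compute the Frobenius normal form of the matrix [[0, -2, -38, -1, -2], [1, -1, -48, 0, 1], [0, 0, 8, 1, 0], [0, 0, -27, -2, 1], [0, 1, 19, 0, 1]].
R = [[0, 0, 0, 0, 8], [1, 0, 0, 0, -30], [0, 1, 0, 0, 19], [0, 0, 1, 0, -11], [0, 0, 0, 1, 6]]

The invariant factors of A (the non-unit diagonal entries of the Smith normal form of xI - A over ℚ[x]) are (x - 4)(x - 2)(x^3 + 3x - 1), each dividing the next. The characteristic polynomial is their product, (x - 4)(x - 2)(x^3 + 3x - 1).

The rational canonical form is the block-diagonal matrix of companion matrices C(f_i):
R = [[0, 0, 0, 0, 8], [1, 0, 0, 0, -30], [0, 1, 0, 0, 19], [0, 0, 1, 0, -11], [0, 0, 0, 1, 6]].

Note the characteristic polynomial does not split into linear factors over ℚ, so A has no Jordan form over ℚ; the rational canonical form exists over any field.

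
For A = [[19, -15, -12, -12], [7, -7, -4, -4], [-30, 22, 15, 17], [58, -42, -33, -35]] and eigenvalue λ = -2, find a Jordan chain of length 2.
We seek v_1 ∈ ker((A + 2I)^2) \ ker(A + 2I), then set v_{i+1} = (A + 2I) v_i.

One such chain is v_1 = [[-2, -1, 2, -4]]^T, v_2 = [[-3, -1, 4, -8]]^T. Check: (A + 2I) v_2 = [[0, 0, 0, 0]]^T = 0.

v_1 = [[-2, -1, 2, -4]]^T, v_2 = [[-3, -1, 4, -8]]^T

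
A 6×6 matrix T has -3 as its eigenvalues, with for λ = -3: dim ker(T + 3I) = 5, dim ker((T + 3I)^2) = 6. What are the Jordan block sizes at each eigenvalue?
Jordan blocks: (-3, 2), (-3, 1), (-3, 1), (-3, 1), (-3, 1)

λ = -3: successive nullity increments [5, 1] count blocks of size ≥ k; block sizes are [2, 1, 1, 1, 1].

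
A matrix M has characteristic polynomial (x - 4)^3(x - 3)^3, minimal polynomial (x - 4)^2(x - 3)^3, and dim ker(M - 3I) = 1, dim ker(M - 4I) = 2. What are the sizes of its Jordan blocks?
Jordan blocks: (3, 3), (4, 2), (4, 1)

λ = 3: algebraic multiplicity 3 (exponent in χ_M), largest block size 3 (exponent in m_M), 1 block (geometric multiplicity). This forces block sizes [3].
λ = 4: algebraic multiplicity 3 (exponent in χ_M), largest block size 2 (exponent in m_M), 2 blocks (geometric multiplicity). These force block sizes [2, 1].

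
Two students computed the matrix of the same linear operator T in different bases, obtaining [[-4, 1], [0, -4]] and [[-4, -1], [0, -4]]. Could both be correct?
Two matrices over a field are similar if and only if they have the same invariant factors.

Both A and B have characteristic polynomial (x + 4)^2 and minimal polynomial (x + 4)^2. Computing further, both have invariant factors (x + 4)^2. Hence A and B are similar.

Yes.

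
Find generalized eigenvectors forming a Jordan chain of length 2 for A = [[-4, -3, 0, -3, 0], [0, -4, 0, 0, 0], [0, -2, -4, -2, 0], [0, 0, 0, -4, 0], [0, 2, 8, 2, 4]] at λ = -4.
v_1 = [[0, 1, 0, -2, 0]]^T, v_2 = [[3, 0, 2, 0, -2]]^T

We seek v_1 ∈ ker((A + 4I)^2) \ ker(A + 4I), then set v_{i+1} = (A + 4I) v_i.

One such chain is v_1 = [[0, 1, 0, -2, 0]]^T, v_2 = [[3, 0, 2, 0, -2]]^T. Check: (A + 4I) v_2 = [[0, 0, 0, 0, 0]]^T = 0.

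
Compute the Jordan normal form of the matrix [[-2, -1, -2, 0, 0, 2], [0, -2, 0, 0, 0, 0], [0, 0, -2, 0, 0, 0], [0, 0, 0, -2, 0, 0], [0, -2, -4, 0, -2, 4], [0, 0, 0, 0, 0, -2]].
The characteristic polynomial is det(xI - A) = (x + 2)^6, so the eigenvalues are -2 (algebraic multiplicity 6).

For λ = -2: rank(A + 2I) = 1, rank((A + 2I)^2) = 0. The eigenspace has dimension 6 - 1 = 5, so there are 5 Jordan blocks; the rank sequence gives block sizes [2, 1, 1, 1, 1].

Assembling the blocks gives the Jordan form J above.

J = [[-2, 1, 0, 0, 0, 0], [0, -2, 0, 0, 0, 0], [0, 0, -2, 0, 0, 0], [0, 0, 0, -2, 0, 0], [0, 0, 0, 0, -2, 0], [0, 0, 0, 0, 0, -2]]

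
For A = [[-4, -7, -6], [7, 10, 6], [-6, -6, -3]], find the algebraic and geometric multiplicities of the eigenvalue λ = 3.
algebraic multiplicity 2, geometric multiplicity 1

The characteristic polynomial is (x - 3)^2(x + 3), so the factor x - 3 appears with exponent 2: the algebraic multiplicity is 2.

rank(A - 3I) = 2, so the eigenspace has dimension 3 - 2 = 1: the geometric multiplicity is 1.

Since 1 < 2, A is not diagonalizable.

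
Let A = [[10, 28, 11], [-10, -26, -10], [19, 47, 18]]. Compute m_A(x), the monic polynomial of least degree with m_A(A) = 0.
m_A(x) = (x - 4)(x + 1)^2

The characteristic polynomial factors as (x - 4)(x + 1)^2. The minimal polynomial is ∏(x - λ)^{k_λ} where k_λ is the size of the largest Jordan block at λ.

For λ = -1: rank(A + I) = 2, and the largest Jordan block has size 2 (the smallest k with rank((A + I)^k) = rank((A + I)^(k+1))).
For λ = 4: rank(A - 4I) = 2, and the largest Jordan block has size 1 (the smallest k with rank((A - 4I)^k) = rank((A - 4I)^(k+1))).

So m_A(x) = (x - 4)(x + 1)^2.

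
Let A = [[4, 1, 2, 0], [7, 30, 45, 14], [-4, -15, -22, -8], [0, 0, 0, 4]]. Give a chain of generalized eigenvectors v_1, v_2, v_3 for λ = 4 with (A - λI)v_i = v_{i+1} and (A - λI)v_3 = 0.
We seek v_1 ∈ ker((A - 4I)^3) \ ker((A - 4I)^2), then set v_{i+1} = (A - 4I) v_i.

One such chain is v_1 = [[0, -2, 1, 0]]^T, v_2 = [[0, -7, 4, 0]]^T, v_3 = [[1, -2, 1, 0]]^T. Check: (A - 4I) v_3 = [[0, 0, 0, 0]]^T = 0.

v_1 = [[0, -2, 1, 0]]^T, v_2 = [[0, -7, 4, 0]]^T, v_3 = [[1, -2, 1, 0]]^T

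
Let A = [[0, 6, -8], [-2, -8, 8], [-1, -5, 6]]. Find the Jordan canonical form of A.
The characteristic polynomial is det(xI - A) = (x - 2)(x + 2)^2, so the eigenvalues are -2 (algebraic multiplicity 2), 2 (algebraic multiplicity 1).

For λ = -2: rank(A + 2I) = 2, rank((A + 2I)^2) = 1. The eigenspace has dimension 3 - 2 = 1, so there is 1 Jordan block; the rank sequence gives block sizes [2].

For λ = 2: algebraic multiplicity 1 gives one 1×1 block.

Assembling the blocks gives the Jordan form J above.

J = [[-2, 1, 0], [0, -2, 0], [0, 0, 2]]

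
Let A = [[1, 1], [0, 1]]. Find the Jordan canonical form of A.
The characteristic polynomial is det(xI - A) = (x - 1)^2, so the eigenvalues are 1 (algebraic multiplicity 2).

For λ = 1: rank(A - I) = 1, rank((A - I)^2) = 0. The eigenspace has dimension 2 - 1 = 1, so there is 1 Jordan block; the rank sequence gives block sizes [2].

Assembling the blocks gives the Jordan form J above.

J = [[1, 1], [0, 1]]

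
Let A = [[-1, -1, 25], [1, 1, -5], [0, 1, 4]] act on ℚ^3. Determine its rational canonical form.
The invariant factors of A (the non-unit diagonal entries of the Smith normal form of xI - A over ℚ[x]) are (x - 4)(x^2 + 5), each dividing the next. The characteristic polynomial is their product, (x - 4)(x^2 + 5).

The rational canonical form is the block-diagonal matrix of companion matrices C(f_i):
R = [[0, 0, 20], [1, 0, -5], [0, 1, 4]].

Note the characteristic polynomial does not split into linear factors over ℚ, so A has no Jordan form over ℚ; the rational canonical form exists over any field.

R = [[0, 0, 20], [1, 0, -5], [0, 1, 4]]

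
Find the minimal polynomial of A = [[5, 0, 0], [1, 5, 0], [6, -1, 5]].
The characteristic polynomial factors as (x - 5)^3. The minimal polynomial is ∏(x - λ)^{k_λ} where k_λ is the size of the largest Jordan block at λ.

For λ = 5: rank(A - 5I) = 2, and the largest Jordan block has size 3 (the smallest k with rank((A - 5I)^k) = rank((A - 5I)^(k+1))).

So m_A(x) = (x - 5)^3.

m_A(x) = (x - 5)^3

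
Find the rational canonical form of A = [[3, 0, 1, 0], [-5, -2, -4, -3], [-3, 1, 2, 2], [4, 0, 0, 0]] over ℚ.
The invariant factors of A (the non-unit diagonal entries of the Smith normal form of xI - A over ℚ[x]) are (x - 1)(x + 1)(x^2 - 3x + 4), each dividing the next. The characteristic polynomial is their product, (x - 1)(x + 1)(x^2 - 3x + 4).

The rational canonical form is the block-diagonal matrix of companion matrices C(f_i):
R = [[0, 0, 0, 4], [1, 0, 0, -3], [0, 1, 0, -3], [0, 0, 1, 3]].

Note the characteristic polynomial does not split into linear factors over ℚ, so A has no Jordan form over ℚ; the rational canonical form exists over any field.

R = [[0, 0, 0, 4], [1, 0, 0, -3], [0, 1, 0, -3], [0, 0, 1, 3]]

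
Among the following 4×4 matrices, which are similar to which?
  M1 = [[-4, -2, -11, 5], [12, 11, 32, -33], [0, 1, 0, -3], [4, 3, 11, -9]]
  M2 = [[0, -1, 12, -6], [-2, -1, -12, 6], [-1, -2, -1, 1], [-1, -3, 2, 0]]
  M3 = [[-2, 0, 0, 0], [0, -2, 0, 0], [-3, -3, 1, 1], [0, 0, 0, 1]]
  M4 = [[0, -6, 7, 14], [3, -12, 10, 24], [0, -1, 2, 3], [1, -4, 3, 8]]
Characteristic polynomials: χ_{M1} = (x - 1)^2(x + 2)^2, χ_{M2} = (x - 1)^2(x + 2)^2, χ_{M3} = (x - 1)^2(x + 2)^2, χ_{M4} = (x - 1)^2(x + 2)^2.

{M1, M2, M4}: invariant factors (x - 1)^2(x + 2)^2.

{M3}: invariant factors x + 2, (x - 1)^2(x + 2).

Matrices are similar if and only if their invariant-factor lists agree; the partition into similarity classes is {M1, M2, M4}, {M3}.

2 classes: {M1, M2, M4}, {M3}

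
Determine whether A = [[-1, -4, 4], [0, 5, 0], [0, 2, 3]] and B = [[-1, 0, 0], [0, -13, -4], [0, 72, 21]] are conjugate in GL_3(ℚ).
Yes.

Two matrices over a field are similar if and only if they have the same invariant factors.

Both A and B have characteristic polynomial (x - 5)(x - 3)(x + 1) and minimal polynomial (x - 5)(x - 3)(x + 1). Computing further, both have invariant factors (x - 5)(x - 3)(x + 1). Hence A and B are similar.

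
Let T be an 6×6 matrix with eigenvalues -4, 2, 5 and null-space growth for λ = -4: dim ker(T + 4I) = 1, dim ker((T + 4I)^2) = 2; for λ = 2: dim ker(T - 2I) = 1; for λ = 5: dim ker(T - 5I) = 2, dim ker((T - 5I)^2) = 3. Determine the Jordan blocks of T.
λ = -4: successive nullity increments [1, 1] count blocks of size ≥ k; block sizes are [2].
λ = 2: successive nullity increments [1] count blocks of size ≥ k; block sizes are [1].
λ = 5: successive nullity increments [2, 1] count blocks of size ≥ k; block sizes are [2, 1].

Jordan blocks: (-4, 2), (2, 1), (5, 2), (5, 1)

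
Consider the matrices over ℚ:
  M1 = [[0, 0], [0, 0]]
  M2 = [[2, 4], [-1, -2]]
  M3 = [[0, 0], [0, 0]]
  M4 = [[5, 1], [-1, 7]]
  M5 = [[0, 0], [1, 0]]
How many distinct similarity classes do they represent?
Characteristic polynomials: χ_{M1} = x^2, χ_{M2} = x^2, χ_{M3} = x^2, χ_{M4} = (x - 6)^2, χ_{M5} = x^2.

{M1, M3}: invariant factors x, x.

{M2, M5}: invariant factors x^2.

{M4}: invariant factors (x - 6)^2.

Matrices are similar if and only if their invariant-factor lists agree; the partition into similarity classes is {M1, M3}, {M2, M5}, {M4}.

3 classes: {M1, M3}, {M2, M5}, {M4}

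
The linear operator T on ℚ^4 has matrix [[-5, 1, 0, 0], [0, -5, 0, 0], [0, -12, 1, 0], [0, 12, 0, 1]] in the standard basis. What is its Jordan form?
J = [[-5, 1, 0, 0], [0, -5, 0, 0], [0, 0, 1, 0], [0, 0, 0, 1]]

The characteristic polynomial is det(xI - A) = (x - 1)^2(x + 5)^2, so the eigenvalues are -5 (algebraic multiplicity 2), 1 (algebraic multiplicity 2).

For λ = -5: rank(A + 5I) = 3, rank((A + 5I)^2) = 2. The eigenspace has dimension 4 - 3 = 1, so there is 1 Jordan block; the rank sequence gives block sizes [2].

For λ = 1: rank(A - I) = 2. The eigenspace has dimension 4 - 2 = 2, so there are 2 Jordan blocks; the rank sequence gives block sizes [1, 1].

Assembling the blocks gives the Jordan form J above.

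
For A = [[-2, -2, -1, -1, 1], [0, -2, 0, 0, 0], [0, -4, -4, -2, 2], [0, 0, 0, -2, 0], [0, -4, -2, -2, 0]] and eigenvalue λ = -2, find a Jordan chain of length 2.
v_1 = [[0, 3, 0, -6, 1]]^T, v_2 = [[1, 0, 2, 0, 2]]^T

We seek v_1 ∈ ker((A + 2I)^2) \ ker(A + 2I), then set v_{i+1} = (A + 2I) v_i.

One such chain is v_1 = [[0, 3, 0, -6, 1]]^T, v_2 = [[1, 0, 2, 0, 2]]^T. Check: (A + 2I) v_2 = [[0, 0, 0, 0, 0]]^T = 0.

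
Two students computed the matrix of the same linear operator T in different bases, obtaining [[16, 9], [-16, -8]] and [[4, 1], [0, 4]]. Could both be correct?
Two matrices over a field are similar if and only if they have the same invariant factors.

Both A and B have characteristic polynomial (x - 4)^2 and minimal polynomial (x - 4)^2. Computing further, both have invariant factors (x - 4)^2. Hence A and B are similar.

Yes.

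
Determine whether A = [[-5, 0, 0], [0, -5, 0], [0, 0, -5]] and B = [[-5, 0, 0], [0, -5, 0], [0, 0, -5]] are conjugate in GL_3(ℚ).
Two matrices over a field are similar if and only if they have the same invariant factors.

Both A and B have characteristic polynomial (x + 5)^3 and minimal polynomial x + 5. Computing further, both have invariant factors x + 5, x + 5, x + 5. Hence A and B are similar.

Yes.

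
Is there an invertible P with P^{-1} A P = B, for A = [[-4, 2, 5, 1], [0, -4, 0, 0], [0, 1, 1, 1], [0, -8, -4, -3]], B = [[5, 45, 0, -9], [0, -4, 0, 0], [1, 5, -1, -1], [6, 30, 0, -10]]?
Both have characteristic polynomial (x + 1)^2(x + 4)^2, but the minimal polynomial of A is (x + 1)^2(x + 4)^2 while the minimal polynomial of B is (x + 1)^2(x + 4). The minimal polynomial is a similarity invariant, so A and B are not similar.

No.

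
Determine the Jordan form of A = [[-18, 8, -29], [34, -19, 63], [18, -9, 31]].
J = [[-2, 1, 0], [0, -2, 1], [0, 0, -2]]

The characteristic polynomial is det(xI - A) = (x + 2)^3, so the eigenvalues are -2 (algebraic multiplicity 3).

For λ = -2: rank(A + 2I) = 2, rank((A + 2I)^2) = 1, rank((A + 2I)^3) = 0. The eigenspace has dimension 3 - 2 = 1, so there is 1 Jordan block; the rank sequence gives block sizes [3].

Assembling the blocks gives the Jordan form J above.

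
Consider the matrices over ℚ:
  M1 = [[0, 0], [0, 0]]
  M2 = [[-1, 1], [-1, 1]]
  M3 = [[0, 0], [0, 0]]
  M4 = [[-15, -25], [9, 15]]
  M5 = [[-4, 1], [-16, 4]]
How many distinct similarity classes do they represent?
Characteristic polynomials: χ_{M1} = x^2, χ_{M2} = x^2, χ_{M3} = x^2, χ_{M4} = x^2, χ_{M5} = x^2.

{M1, M3}: invariant factors x, x.

{M2, M4, M5}: invariant factors x^2.

Matrices are similar if and only if their invariant-factor lists agree; the partition into similarity classes is {M1, M3}, {M2, M4, M5}.

2 classes: {M1, M3}, {M2, M4, M5}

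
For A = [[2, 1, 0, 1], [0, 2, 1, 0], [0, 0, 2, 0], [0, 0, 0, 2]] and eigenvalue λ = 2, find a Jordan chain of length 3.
v_1 = [[2, 0, 1, 0]]^T, v_2 = [[0, 1, 0, 0]]^T, v_3 = [[1, 0, 0, 0]]^T

We seek v_1 ∈ ker((A - 2I)^3) \ ker((A - 2I)^2), then set v_{i+1} = (A - 2I) v_i.

One such chain is v_1 = [[2, 0, 1, 0]]^T, v_2 = [[0, 1, 0, 0]]^T, v_3 = [[1, 0, 0, 0]]^T. Check: (A - 2I) v_3 = [[0, 0, 0, 0]]^T = 0.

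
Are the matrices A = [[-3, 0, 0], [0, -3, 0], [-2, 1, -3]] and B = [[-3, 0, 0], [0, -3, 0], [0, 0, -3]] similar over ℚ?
No.

Both have characteristic polynomial (x + 3)^3, but the minimal polynomial of A is (x + 3)^2 while the minimal polynomial of B is x + 3. The minimal polynomial is a similarity invariant, so A and B are not similar.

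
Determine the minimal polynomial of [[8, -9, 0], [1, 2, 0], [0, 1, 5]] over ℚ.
m_A(x) = (x - 5)^3

The characteristic polynomial factors as (x - 5)^3. The minimal polynomial is ∏(x - λ)^{k_λ} where k_λ is the size of the largest Jordan block at λ.

For λ = 5: rank(A - 5I) = 2, and the largest Jordan block has size 3 (the smallest k with rank((A - 5I)^k) = rank((A - 5I)^(k+1))).

So m_A(x) = (x - 5)^3.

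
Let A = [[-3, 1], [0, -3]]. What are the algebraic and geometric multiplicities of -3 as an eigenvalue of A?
algebraic multiplicity 2, geometric multiplicity 1

The characteristic polynomial is (x + 3)^2, so the factor x + 3 appears with exponent 2: the algebraic multiplicity is 2.

rank(A + 3I) = 1, so the eigenspace has dimension 2 - 1 = 1: the geometric multiplicity is 1.

Since 1 < 2, A is not diagonalizable.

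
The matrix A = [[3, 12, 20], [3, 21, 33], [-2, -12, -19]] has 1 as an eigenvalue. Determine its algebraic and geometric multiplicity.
algebraic multiplicity 2, geometric multiplicity 1

The characteristic polynomial is (x - 3)(x - 1)^2, so the factor x - 1 appears with exponent 2: the algebraic multiplicity is 2.

rank(A - I) = 2, so the eigenspace has dimension 3 - 2 = 1: the geometric multiplicity is 1.

Since 1 < 2, A is not diagonalizable.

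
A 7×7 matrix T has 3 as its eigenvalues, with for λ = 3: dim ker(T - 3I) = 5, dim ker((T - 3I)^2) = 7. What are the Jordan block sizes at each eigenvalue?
λ = 3: successive nullity increments [5, 2] count blocks of size ≥ k; block sizes are [2, 2, 1, 1, 1].

Jordan blocks: (3, 2), (3, 2), (3, 1), (3, 1), (3, 1)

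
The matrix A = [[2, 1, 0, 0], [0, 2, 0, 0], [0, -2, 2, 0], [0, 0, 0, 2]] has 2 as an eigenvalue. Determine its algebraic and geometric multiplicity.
The characteristic polynomial is (x - 2)^4, so the factor x - 2 appears with exponent 4: the algebraic multiplicity is 4.

rank(A - 2I) = 1, so the eigenspace has dimension 4 - 1 = 3: the geometric multiplicity is 3.

Since 3 < 4, A is not diagonalizable.

algebraic multiplicity 4, geometric multiplicity 3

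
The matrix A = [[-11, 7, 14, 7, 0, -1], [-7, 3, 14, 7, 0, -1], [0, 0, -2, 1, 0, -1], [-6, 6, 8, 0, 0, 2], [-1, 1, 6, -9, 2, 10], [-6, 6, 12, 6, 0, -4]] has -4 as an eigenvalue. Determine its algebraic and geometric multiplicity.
algebraic multiplicity 4, geometric multiplicity 2

The characteristic polynomial is (x - 2)^2(x + 4)^4, so the factor x + 4 appears with exponent 4: the algebraic multiplicity is 4.

rank(A + 4I) = 4, so the eigenspace has dimension 6 - 4 = 2: the geometric multiplicity is 2.

Since 2 < 4, A is not diagonalizable.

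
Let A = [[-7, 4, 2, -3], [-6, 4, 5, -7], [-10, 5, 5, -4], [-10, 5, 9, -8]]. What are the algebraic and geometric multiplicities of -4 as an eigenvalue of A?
The characteristic polynomial is (x - 1)^2(x + 4)^2, so the factor x + 4 appears with exponent 2: the algebraic multiplicity is 2.

rank(A + 4I) = 3, so the eigenspace has dimension 4 - 3 = 1: the geometric multiplicity is 1.

Since 1 < 2, A is not diagonalizable.

algebraic multiplicity 2, geometric multiplicity 1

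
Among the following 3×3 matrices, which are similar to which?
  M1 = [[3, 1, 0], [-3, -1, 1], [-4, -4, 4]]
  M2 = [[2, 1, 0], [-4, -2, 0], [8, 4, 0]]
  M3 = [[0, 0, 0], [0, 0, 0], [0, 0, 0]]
Characteristic polynomials: χ_{M1} = (x - 2)^3, χ_{M2} = x^3, χ_{M3} = x^3.

{M1}: invariant factors (x - 2)^3.

{M2}: invariant factors x, x^2.

{M3}: invariant factors x, x, x.

Matrices are similar if and only if their invariant-factor lists agree; the partition into similarity classes is {M1}, {M2}, {M3}.

3 classes: {M1}, {M2}, {M3}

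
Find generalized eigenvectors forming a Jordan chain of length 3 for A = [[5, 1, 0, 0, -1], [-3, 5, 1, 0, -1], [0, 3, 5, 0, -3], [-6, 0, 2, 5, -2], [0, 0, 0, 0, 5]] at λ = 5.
We seek v_1 ∈ ker((A - 5I)^3) \ ker((A - 5I)^2), then set v_{i+1} = (A - 5I) v_i.

One such chain is v_1 = [[0, 0, 1, 0, 0]]^T, v_2 = [[0, 1, 0, 2, 0]]^T, v_3 = [[1, 0, 3, 0, 0]]^T. Check: (A - 5I) v_3 = [[0, 0, 0, 0, 0]]^T = 0.

v_1 = [[0, 0, 1, 0, 0]]^T, v_2 = [[0, 1, 0, 2, 0]]^T, v_3 = [[1, 0, 3, 0, 0]]^T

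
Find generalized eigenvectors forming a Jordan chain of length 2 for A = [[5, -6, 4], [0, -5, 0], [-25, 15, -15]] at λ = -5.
v_1 = [[-1, 0, 2]]^T, v_2 = [[-2, 0, 5]]^T

We seek v_1 ∈ ker((A + 5I)^2) \ ker(A + 5I), then set v_{i+1} = (A + 5I) v_i.

One such chain is v_1 = [[-1, 0, 2]]^T, v_2 = [[-2, 0, 5]]^T. Check: (A + 5I) v_2 = [[0, 0, 0]]^T = 0.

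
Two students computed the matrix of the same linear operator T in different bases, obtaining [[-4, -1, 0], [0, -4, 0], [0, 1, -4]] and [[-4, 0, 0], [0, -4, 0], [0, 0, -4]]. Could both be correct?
No.

Both have characteristic polynomial (x + 4)^3, but the minimal polynomial of A is (x + 4)^2 while the minimal polynomial of B is x + 4. The minimal polynomial is a similarity invariant, so A and B are not similar.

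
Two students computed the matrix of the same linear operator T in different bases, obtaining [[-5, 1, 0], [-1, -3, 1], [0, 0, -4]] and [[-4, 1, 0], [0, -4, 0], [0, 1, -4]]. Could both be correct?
No.

Both have characteristic polynomial (x + 4)^3, but the minimal polynomial of A is (x + 4)^3 while the minimal polynomial of B is (x + 4)^2. The minimal polynomial is a similarity invariant, so A and B are not similar.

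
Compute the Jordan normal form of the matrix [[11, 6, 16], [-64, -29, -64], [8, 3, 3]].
The characteristic polynomial is det(xI - A) = (x + 5)^3, so the eigenvalues are -5 (algebraic multiplicity 3).

For λ = -5: rank(A + 5I) = 1, rank((A + 5I)^2) = 0. The eigenspace has dimension 3 - 1 = 2, so there are 2 Jordan blocks; the rank sequence gives block sizes [2, 1].

Assembling the blocks gives the Jordan form J above.

J = [[-5, 1, 0], [0, -5, 0], [0, 0, -5]]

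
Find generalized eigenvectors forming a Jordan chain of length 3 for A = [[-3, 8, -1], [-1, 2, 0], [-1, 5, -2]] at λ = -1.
v_1 = [[2, 1, 2]]^T, v_2 = [[2, 1, 1]]^T, v_3 = [[3, 1, 2]]^T

We seek v_1 ∈ ker((A + I)^3) \ ker((A + I)^2), then set v_{i+1} = (A + I) v_i.

One such chain is v_1 = [[2, 1, 2]]^T, v_2 = [[2, 1, 1]]^T, v_3 = [[3, 1, 2]]^T. Check: (A + I) v_3 = [[0, 0, 0]]^T = 0.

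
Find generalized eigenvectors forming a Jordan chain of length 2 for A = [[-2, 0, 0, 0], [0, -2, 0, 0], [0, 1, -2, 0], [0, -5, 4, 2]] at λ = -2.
v_1 = [[0, 1, 0, 1]]^T, v_2 = [[0, 0, 1, -1]]^T

We seek v_1 ∈ ker((A + 2I)^2) \ ker(A + 2I), then set v_{i+1} = (A + 2I) v_i.

One such chain is v_1 = [[0, 1, 0, 1]]^T, v_2 = [[0, 0, 1, -1]]^T. Check: (A + 2I) v_2 = [[0, 0, 0, 0]]^T = 0.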